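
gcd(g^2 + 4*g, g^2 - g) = g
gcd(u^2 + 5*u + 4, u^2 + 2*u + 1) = u + 1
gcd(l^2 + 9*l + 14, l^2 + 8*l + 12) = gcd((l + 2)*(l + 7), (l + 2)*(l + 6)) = l + 2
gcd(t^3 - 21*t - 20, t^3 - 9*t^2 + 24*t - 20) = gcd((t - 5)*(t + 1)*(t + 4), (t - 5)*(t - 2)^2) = t - 5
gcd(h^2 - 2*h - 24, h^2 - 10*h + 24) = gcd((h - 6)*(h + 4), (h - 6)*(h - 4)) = h - 6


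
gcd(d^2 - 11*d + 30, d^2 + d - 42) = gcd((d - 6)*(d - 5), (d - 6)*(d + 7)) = d - 6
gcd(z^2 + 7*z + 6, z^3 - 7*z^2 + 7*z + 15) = z + 1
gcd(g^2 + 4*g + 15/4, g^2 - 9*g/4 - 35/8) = 1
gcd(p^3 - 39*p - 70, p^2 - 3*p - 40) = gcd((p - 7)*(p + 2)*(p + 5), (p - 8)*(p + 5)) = p + 5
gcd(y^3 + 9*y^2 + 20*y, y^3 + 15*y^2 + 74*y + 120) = y^2 + 9*y + 20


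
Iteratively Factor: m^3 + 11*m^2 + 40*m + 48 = (m + 4)*(m^2 + 7*m + 12) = (m + 4)^2*(m + 3)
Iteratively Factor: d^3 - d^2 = (d - 1)*(d^2) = d*(d - 1)*(d)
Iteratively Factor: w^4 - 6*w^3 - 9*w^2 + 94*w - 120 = (w - 5)*(w^3 - w^2 - 14*w + 24) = (w - 5)*(w - 2)*(w^2 + w - 12) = (w - 5)*(w - 3)*(w - 2)*(w + 4)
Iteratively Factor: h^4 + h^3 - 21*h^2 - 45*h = (h)*(h^3 + h^2 - 21*h - 45) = h*(h + 3)*(h^2 - 2*h - 15) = h*(h + 3)^2*(h - 5)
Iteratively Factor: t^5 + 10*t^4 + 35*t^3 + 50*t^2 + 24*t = (t + 2)*(t^4 + 8*t^3 + 19*t^2 + 12*t) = (t + 2)*(t + 4)*(t^3 + 4*t^2 + 3*t) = (t + 2)*(t + 3)*(t + 4)*(t^2 + t) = t*(t + 2)*(t + 3)*(t + 4)*(t + 1)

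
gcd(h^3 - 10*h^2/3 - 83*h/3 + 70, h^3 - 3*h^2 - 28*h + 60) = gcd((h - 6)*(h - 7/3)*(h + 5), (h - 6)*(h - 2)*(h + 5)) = h^2 - h - 30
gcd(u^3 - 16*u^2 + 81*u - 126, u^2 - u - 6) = u - 3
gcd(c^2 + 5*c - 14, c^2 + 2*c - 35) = c + 7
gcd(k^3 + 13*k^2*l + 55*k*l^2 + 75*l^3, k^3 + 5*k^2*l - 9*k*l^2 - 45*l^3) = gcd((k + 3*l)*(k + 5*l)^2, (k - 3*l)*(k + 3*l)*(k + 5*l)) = k^2 + 8*k*l + 15*l^2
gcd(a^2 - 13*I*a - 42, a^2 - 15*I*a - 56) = a - 7*I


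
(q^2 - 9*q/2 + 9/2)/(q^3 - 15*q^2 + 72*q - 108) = (q - 3/2)/(q^2 - 12*q + 36)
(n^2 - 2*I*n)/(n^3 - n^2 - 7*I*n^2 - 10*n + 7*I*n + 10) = n/(n^2 - n*(1 + 5*I) + 5*I)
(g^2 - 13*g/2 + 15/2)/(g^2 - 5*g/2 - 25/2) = (2*g - 3)/(2*g + 5)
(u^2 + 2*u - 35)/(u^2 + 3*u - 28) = (u - 5)/(u - 4)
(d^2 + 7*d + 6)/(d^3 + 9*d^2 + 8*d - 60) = (d + 1)/(d^2 + 3*d - 10)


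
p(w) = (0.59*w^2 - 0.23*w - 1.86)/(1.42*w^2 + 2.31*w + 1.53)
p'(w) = (-2.84*w - 2.31)*(0.59*w^2 - 0.23*w - 1.86)/(1.42*w^2 + 2.31*w + 1.53)^2 + (1.18*w - 0.23)/(1.42*w^2 + 2.31*w + 1.53) = (1.6895*w^2 + 7.0878*w + 3.9447)/(2.0164*w^4 + 6.5604*w^3 + 9.6813*w^2 + 7.0686*w + 2.3409)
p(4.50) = 0.22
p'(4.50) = 0.04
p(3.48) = 0.17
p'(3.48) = 0.07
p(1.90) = -0.02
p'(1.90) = 0.19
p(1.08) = -0.25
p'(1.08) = 0.42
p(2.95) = 0.13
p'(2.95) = 0.09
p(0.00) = -1.22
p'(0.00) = 1.69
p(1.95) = -0.01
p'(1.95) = 0.19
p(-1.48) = -0.19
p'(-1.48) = -1.91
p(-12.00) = 0.48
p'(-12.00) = 0.01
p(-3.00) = 0.56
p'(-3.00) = -0.04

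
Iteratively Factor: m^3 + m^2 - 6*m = (m + 3)*(m^2 - 2*m) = m*(m + 3)*(m - 2)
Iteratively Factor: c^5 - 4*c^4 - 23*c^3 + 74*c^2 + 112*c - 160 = (c - 1)*(c^4 - 3*c^3 - 26*c^2 + 48*c + 160) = (c - 5)*(c - 1)*(c^3 + 2*c^2 - 16*c - 32) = (c - 5)*(c - 1)*(c + 2)*(c^2 - 16) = (c - 5)*(c - 4)*(c - 1)*(c + 2)*(c + 4)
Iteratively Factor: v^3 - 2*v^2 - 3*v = (v - 3)*(v^2 + v) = v*(v - 3)*(v + 1)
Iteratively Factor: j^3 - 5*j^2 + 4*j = (j - 1)*(j^2 - 4*j) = j*(j - 1)*(j - 4)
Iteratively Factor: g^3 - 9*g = (g - 3)*(g^2 + 3*g) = g*(g - 3)*(g + 3)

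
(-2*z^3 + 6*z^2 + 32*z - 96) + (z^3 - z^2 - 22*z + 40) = -z^3 + 5*z^2 + 10*z - 56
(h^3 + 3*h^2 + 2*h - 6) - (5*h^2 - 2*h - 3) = h^3 - 2*h^2 + 4*h - 3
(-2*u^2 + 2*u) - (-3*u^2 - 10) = u^2 + 2*u + 10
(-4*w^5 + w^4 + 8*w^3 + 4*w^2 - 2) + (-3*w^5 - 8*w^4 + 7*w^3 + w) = -7*w^5 - 7*w^4 + 15*w^3 + 4*w^2 + w - 2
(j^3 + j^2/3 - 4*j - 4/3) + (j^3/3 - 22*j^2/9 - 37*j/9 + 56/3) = 4*j^3/3 - 19*j^2/9 - 73*j/9 + 52/3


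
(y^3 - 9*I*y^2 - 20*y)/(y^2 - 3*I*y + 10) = y*(y - 4*I)/(y + 2*I)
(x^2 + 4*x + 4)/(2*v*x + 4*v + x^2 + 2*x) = (x + 2)/(2*v + x)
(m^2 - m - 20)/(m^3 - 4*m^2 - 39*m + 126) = (m^2 - m - 20)/(m^3 - 4*m^2 - 39*m + 126)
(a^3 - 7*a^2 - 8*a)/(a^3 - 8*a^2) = (a + 1)/a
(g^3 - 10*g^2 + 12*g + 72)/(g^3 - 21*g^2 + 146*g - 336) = (g^2 - 4*g - 12)/(g^2 - 15*g + 56)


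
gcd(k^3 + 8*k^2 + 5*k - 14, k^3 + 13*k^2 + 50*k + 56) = k^2 + 9*k + 14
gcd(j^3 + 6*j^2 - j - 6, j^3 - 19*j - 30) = 1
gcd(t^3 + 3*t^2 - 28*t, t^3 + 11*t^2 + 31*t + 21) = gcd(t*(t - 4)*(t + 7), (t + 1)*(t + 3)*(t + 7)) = t + 7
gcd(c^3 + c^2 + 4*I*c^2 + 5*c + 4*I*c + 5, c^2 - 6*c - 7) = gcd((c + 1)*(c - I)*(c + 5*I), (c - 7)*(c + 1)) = c + 1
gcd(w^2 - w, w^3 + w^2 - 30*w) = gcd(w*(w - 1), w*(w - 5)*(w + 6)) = w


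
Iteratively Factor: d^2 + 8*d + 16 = (d + 4)*(d + 4)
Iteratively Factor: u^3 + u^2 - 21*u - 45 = (u - 5)*(u^2 + 6*u + 9) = (u - 5)*(u + 3)*(u + 3)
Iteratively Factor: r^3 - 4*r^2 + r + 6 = (r - 2)*(r^2 - 2*r - 3) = (r - 3)*(r - 2)*(r + 1)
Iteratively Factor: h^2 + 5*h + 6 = (h + 3)*(h + 2)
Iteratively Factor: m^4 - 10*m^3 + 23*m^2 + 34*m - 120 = (m - 4)*(m^3 - 6*m^2 - m + 30) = (m - 5)*(m - 4)*(m^2 - m - 6) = (m - 5)*(m - 4)*(m - 3)*(m + 2)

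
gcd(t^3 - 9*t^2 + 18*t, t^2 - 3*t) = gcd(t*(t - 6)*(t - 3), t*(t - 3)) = t^2 - 3*t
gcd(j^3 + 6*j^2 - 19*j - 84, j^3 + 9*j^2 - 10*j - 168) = j^2 + 3*j - 28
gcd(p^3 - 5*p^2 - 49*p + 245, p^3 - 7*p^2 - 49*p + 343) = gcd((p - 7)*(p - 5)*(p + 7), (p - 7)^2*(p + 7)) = p^2 - 49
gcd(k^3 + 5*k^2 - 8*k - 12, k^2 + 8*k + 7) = k + 1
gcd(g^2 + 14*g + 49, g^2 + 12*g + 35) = g + 7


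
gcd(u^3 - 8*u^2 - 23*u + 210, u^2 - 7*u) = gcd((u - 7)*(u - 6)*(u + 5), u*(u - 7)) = u - 7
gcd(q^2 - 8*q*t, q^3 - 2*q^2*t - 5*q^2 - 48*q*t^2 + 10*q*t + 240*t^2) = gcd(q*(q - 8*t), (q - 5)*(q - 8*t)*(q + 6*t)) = q - 8*t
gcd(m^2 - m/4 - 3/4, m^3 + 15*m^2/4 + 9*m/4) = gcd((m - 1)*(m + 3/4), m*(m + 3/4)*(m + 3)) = m + 3/4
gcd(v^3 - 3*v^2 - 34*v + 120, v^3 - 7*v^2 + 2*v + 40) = v^2 - 9*v + 20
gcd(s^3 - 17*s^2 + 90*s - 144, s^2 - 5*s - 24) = s - 8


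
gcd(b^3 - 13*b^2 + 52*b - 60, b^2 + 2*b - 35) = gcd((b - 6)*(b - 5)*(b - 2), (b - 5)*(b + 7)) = b - 5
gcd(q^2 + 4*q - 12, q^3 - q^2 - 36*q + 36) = q + 6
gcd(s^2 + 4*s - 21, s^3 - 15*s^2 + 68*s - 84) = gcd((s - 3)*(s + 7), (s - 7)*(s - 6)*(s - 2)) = 1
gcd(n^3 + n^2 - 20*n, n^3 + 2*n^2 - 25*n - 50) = n + 5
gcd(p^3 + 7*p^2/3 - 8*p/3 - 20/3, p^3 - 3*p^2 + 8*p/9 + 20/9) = p - 5/3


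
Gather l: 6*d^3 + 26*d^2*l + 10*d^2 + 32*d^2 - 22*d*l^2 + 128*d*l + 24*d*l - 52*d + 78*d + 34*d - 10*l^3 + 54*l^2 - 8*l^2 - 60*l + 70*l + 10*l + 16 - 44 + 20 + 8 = 6*d^3 + 42*d^2 + 60*d - 10*l^3 + l^2*(46 - 22*d) + l*(26*d^2 + 152*d + 20)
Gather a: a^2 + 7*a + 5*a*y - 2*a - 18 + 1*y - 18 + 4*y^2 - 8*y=a^2 + a*(5*y + 5) + 4*y^2 - 7*y - 36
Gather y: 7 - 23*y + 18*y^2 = 18*y^2 - 23*y + 7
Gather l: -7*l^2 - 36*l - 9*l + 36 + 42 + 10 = -7*l^2 - 45*l + 88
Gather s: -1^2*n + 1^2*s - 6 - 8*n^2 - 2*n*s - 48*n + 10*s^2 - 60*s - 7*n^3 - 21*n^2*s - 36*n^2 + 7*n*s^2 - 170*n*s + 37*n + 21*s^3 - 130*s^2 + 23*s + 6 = -7*n^3 - 44*n^2 - 12*n + 21*s^3 + s^2*(7*n - 120) + s*(-21*n^2 - 172*n - 36)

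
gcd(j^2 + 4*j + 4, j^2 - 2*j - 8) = j + 2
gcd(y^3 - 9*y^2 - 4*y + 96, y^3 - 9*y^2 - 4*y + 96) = y^3 - 9*y^2 - 4*y + 96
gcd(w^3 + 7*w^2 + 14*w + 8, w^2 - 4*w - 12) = w + 2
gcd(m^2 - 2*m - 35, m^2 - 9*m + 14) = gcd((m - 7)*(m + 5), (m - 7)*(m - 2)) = m - 7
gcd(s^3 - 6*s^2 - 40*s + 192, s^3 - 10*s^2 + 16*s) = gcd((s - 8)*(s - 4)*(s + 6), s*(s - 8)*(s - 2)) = s - 8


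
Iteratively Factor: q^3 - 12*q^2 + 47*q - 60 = (q - 3)*(q^2 - 9*q + 20) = (q - 5)*(q - 3)*(q - 4)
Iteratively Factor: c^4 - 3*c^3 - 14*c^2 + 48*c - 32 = (c - 1)*(c^3 - 2*c^2 - 16*c + 32) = (c - 1)*(c + 4)*(c^2 - 6*c + 8) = (c - 2)*(c - 1)*(c + 4)*(c - 4)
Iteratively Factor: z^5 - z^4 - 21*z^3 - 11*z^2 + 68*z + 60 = (z + 2)*(z^4 - 3*z^3 - 15*z^2 + 19*z + 30) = (z + 2)*(z + 3)*(z^3 - 6*z^2 + 3*z + 10) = (z - 5)*(z + 2)*(z + 3)*(z^2 - z - 2) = (z - 5)*(z + 1)*(z + 2)*(z + 3)*(z - 2)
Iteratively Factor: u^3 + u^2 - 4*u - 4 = (u - 2)*(u^2 + 3*u + 2) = (u - 2)*(u + 1)*(u + 2)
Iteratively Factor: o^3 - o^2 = (o - 1)*(o^2) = o*(o - 1)*(o)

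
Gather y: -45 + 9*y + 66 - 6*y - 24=3*y - 3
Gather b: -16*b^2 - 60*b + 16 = -16*b^2 - 60*b + 16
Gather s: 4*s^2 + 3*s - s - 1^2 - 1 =4*s^2 + 2*s - 2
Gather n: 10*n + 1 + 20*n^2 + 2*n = 20*n^2 + 12*n + 1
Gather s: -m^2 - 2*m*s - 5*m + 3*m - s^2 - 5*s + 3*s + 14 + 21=-m^2 - 2*m - s^2 + s*(-2*m - 2) + 35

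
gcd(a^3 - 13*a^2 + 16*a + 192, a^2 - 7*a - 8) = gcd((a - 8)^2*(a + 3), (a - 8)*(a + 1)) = a - 8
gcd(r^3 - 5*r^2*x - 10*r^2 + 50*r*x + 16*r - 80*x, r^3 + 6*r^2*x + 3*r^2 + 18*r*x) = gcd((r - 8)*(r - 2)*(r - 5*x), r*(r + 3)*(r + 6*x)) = 1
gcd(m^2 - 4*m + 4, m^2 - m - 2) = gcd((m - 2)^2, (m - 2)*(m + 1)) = m - 2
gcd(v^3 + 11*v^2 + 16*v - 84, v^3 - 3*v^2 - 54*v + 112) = v^2 + 5*v - 14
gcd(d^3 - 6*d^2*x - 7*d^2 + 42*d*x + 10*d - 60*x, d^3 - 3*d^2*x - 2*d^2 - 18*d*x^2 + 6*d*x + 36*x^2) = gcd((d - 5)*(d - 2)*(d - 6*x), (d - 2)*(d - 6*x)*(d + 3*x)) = -d^2 + 6*d*x + 2*d - 12*x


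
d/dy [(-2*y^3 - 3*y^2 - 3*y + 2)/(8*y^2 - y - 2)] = (-16*y^4 + 4*y^3 + 39*y^2 - 20*y + 8)/(64*y^4 - 16*y^3 - 31*y^2 + 4*y + 4)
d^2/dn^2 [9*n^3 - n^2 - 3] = 54*n - 2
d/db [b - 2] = 1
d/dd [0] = 0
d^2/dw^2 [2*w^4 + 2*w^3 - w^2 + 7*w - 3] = 24*w^2 + 12*w - 2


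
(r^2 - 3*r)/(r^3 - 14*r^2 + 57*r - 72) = r/(r^2 - 11*r + 24)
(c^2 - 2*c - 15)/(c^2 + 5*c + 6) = (c - 5)/(c + 2)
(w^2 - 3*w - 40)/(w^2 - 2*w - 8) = (-w^2 + 3*w + 40)/(-w^2 + 2*w + 8)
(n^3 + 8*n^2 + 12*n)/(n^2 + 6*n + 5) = n*(n^2 + 8*n + 12)/(n^2 + 6*n + 5)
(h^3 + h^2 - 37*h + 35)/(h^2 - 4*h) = (h^3 + h^2 - 37*h + 35)/(h*(h - 4))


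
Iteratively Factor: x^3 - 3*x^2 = (x)*(x^2 - 3*x) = x^2*(x - 3)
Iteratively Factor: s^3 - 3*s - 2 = (s - 2)*(s^2 + 2*s + 1) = (s - 2)*(s + 1)*(s + 1)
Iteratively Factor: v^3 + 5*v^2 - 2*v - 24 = (v + 3)*(v^2 + 2*v - 8) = (v + 3)*(v + 4)*(v - 2)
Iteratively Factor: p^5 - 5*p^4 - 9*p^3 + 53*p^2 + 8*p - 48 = (p + 1)*(p^4 - 6*p^3 - 3*p^2 + 56*p - 48) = (p - 4)*(p + 1)*(p^3 - 2*p^2 - 11*p + 12) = (p - 4)*(p - 1)*(p + 1)*(p^2 - p - 12) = (p - 4)*(p - 1)*(p + 1)*(p + 3)*(p - 4)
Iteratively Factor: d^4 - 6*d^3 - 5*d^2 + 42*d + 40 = (d - 5)*(d^3 - d^2 - 10*d - 8) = (d - 5)*(d + 1)*(d^2 - 2*d - 8) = (d - 5)*(d - 4)*(d + 1)*(d + 2)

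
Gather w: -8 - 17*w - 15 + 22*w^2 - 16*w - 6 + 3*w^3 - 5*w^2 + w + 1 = 3*w^3 + 17*w^2 - 32*w - 28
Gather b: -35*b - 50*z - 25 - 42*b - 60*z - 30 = -77*b - 110*z - 55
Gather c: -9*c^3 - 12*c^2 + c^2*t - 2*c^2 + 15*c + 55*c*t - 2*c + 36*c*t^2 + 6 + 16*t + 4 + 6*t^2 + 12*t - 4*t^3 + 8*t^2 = -9*c^3 + c^2*(t - 14) + c*(36*t^2 + 55*t + 13) - 4*t^3 + 14*t^2 + 28*t + 10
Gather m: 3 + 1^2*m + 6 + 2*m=3*m + 9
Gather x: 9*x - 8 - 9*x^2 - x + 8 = -9*x^2 + 8*x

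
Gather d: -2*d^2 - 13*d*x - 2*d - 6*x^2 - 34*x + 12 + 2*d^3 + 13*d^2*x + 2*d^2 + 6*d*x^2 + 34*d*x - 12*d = 2*d^3 + 13*d^2*x + d*(6*x^2 + 21*x - 14) - 6*x^2 - 34*x + 12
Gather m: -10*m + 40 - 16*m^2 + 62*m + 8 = -16*m^2 + 52*m + 48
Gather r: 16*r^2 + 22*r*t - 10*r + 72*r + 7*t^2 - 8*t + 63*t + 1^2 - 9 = 16*r^2 + r*(22*t + 62) + 7*t^2 + 55*t - 8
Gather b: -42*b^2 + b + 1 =-42*b^2 + b + 1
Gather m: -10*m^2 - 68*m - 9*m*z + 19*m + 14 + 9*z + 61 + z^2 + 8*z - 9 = -10*m^2 + m*(-9*z - 49) + z^2 + 17*z + 66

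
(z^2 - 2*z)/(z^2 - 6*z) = (z - 2)/(z - 6)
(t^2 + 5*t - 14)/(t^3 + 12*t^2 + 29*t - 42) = (t - 2)/(t^2 + 5*t - 6)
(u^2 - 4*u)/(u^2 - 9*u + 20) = u/(u - 5)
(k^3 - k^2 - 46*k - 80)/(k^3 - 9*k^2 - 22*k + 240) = (k + 2)/(k - 6)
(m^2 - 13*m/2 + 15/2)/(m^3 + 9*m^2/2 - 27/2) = (m - 5)/(m^2 + 6*m + 9)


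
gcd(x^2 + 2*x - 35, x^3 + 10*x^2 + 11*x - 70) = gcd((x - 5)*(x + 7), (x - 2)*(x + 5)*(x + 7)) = x + 7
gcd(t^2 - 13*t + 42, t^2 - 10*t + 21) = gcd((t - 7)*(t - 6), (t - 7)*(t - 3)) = t - 7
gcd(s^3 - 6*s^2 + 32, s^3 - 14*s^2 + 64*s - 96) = s^2 - 8*s + 16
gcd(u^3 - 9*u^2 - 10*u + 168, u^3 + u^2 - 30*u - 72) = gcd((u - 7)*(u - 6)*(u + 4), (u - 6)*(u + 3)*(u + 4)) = u^2 - 2*u - 24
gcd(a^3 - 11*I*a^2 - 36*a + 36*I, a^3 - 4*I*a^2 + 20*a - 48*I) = a^2 - 8*I*a - 12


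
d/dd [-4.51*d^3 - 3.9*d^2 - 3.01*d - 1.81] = -13.53*d^2 - 7.8*d - 3.01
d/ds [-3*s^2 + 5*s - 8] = 5 - 6*s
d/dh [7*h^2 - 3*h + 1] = 14*h - 3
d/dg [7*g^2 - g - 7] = 14*g - 1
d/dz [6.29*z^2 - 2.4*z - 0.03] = 12.58*z - 2.4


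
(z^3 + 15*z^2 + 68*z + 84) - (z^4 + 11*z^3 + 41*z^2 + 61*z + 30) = -z^4 - 10*z^3 - 26*z^2 + 7*z + 54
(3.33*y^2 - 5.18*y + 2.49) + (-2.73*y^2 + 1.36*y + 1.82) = 0.6*y^2 - 3.82*y + 4.31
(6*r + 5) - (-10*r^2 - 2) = 10*r^2 + 6*r + 7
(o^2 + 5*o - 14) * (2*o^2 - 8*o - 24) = 2*o^4 + 2*o^3 - 92*o^2 - 8*o + 336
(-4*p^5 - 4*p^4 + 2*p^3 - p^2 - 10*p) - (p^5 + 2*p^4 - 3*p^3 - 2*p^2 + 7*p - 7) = -5*p^5 - 6*p^4 + 5*p^3 + p^2 - 17*p + 7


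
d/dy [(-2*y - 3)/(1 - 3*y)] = -11/(3*y - 1)^2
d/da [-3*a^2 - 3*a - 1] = -6*a - 3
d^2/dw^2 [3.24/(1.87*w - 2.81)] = 22.659912/(1.87*w - 2.81)^3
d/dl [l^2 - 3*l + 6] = 2*l - 3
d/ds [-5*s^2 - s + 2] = -10*s - 1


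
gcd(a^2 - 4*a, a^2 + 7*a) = a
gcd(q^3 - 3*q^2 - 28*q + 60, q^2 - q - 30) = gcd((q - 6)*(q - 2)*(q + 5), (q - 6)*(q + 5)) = q^2 - q - 30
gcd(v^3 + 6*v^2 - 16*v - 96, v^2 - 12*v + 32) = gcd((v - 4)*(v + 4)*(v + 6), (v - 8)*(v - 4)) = v - 4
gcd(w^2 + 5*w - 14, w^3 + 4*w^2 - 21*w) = w + 7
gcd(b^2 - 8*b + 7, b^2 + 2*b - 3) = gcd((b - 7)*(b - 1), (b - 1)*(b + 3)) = b - 1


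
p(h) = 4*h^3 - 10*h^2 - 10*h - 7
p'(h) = 12*h^2 - 20*h - 10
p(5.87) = 398.78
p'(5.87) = 286.08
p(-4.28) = -461.00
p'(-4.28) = 295.42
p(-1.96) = -55.93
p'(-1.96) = 75.30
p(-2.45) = -101.35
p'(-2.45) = 111.03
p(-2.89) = -158.17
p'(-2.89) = 148.03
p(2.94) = -21.19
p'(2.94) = 34.92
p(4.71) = 142.01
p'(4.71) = 162.01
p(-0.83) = -7.88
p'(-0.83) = 14.87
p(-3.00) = -175.00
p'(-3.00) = 158.00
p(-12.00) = -8239.00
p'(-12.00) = 1958.00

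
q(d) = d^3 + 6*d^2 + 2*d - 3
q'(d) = 3*d^2 + 12*d + 2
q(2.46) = 53.12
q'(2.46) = 49.67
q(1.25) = 10.83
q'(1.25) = 21.69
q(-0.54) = -2.49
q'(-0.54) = -3.61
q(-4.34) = 19.59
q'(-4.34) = 6.43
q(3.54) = 123.63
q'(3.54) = 82.07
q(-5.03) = 11.48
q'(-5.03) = 17.54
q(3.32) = 106.37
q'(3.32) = 74.91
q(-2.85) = 16.89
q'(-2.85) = -7.83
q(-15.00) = -2058.00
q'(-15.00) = 497.00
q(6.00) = 441.00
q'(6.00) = 182.00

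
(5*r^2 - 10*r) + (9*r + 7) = 5*r^2 - r + 7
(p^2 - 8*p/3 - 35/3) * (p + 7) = p^3 + 13*p^2/3 - 91*p/3 - 245/3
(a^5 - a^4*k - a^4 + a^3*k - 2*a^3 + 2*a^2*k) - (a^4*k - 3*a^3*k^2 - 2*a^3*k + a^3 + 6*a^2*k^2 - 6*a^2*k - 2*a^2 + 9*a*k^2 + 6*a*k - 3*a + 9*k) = a^5 - 2*a^4*k - a^4 + 3*a^3*k^2 + 3*a^3*k - 3*a^3 - 6*a^2*k^2 + 8*a^2*k + 2*a^2 - 9*a*k^2 - 6*a*k + 3*a - 9*k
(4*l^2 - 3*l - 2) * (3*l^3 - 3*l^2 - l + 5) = 12*l^5 - 21*l^4 - l^3 + 29*l^2 - 13*l - 10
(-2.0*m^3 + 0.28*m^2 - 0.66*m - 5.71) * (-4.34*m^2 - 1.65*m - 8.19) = 8.68*m^5 + 2.0848*m^4 + 18.7824*m^3 + 23.5772*m^2 + 14.8269*m + 46.7649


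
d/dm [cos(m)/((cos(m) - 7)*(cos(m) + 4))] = (cos(m)^2 + 28)*sin(m)/((cos(m) - 7)^2*(cos(m) + 4)^2)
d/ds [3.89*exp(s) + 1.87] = 3.89*exp(s)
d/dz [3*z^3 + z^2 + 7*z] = 9*z^2 + 2*z + 7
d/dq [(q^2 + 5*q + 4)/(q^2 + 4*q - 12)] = (-q^2 - 32*q - 76)/(q^4 + 8*q^3 - 8*q^2 - 96*q + 144)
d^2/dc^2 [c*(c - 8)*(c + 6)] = 6*c - 4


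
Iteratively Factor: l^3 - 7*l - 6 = (l + 2)*(l^2 - 2*l - 3) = (l - 3)*(l + 2)*(l + 1)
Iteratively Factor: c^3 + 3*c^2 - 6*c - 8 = (c - 2)*(c^2 + 5*c + 4) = (c - 2)*(c + 4)*(c + 1)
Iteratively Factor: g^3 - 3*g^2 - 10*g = (g + 2)*(g^2 - 5*g) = g*(g + 2)*(g - 5)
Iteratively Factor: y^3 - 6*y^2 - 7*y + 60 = (y - 4)*(y^2 - 2*y - 15) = (y - 4)*(y + 3)*(y - 5)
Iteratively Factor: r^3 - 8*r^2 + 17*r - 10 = (r - 2)*(r^2 - 6*r + 5) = (r - 2)*(r - 1)*(r - 5)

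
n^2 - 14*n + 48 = (n - 8)*(n - 6)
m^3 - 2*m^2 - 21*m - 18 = (m - 6)*(m + 1)*(m + 3)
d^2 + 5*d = d*(d + 5)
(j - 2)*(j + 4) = j^2 + 2*j - 8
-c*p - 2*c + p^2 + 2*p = (-c + p)*(p + 2)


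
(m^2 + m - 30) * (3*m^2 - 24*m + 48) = 3*m^4 - 21*m^3 - 66*m^2 + 768*m - 1440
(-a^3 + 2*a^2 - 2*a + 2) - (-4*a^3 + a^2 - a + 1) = 3*a^3 + a^2 - a + 1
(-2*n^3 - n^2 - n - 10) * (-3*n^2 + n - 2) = 6*n^5 + n^4 + 6*n^3 + 31*n^2 - 8*n + 20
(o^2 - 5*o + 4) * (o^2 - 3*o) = o^4 - 8*o^3 + 19*o^2 - 12*o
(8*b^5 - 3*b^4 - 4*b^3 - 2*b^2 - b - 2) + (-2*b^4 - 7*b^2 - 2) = 8*b^5 - 5*b^4 - 4*b^3 - 9*b^2 - b - 4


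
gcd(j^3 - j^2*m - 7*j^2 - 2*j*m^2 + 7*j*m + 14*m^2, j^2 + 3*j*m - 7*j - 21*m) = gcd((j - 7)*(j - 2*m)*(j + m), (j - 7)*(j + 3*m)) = j - 7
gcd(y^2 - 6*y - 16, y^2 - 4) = y + 2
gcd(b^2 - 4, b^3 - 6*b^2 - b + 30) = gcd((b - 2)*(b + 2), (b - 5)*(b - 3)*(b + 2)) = b + 2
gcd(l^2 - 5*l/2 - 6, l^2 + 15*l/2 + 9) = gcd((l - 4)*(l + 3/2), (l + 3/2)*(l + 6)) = l + 3/2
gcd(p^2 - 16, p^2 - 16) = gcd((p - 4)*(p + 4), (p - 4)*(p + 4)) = p^2 - 16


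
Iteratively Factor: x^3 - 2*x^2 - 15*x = (x - 5)*(x^2 + 3*x) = x*(x - 5)*(x + 3)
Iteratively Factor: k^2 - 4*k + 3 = (k - 1)*(k - 3)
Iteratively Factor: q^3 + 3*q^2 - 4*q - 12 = (q + 3)*(q^2 - 4) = (q + 2)*(q + 3)*(q - 2)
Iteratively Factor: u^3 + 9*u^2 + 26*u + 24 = (u + 3)*(u^2 + 6*u + 8) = (u + 3)*(u + 4)*(u + 2)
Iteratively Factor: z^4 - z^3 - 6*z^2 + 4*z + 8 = (z + 1)*(z^3 - 2*z^2 - 4*z + 8) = (z - 2)*(z + 1)*(z^2 - 4) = (z - 2)^2*(z + 1)*(z + 2)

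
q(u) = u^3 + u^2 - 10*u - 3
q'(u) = 3*u^2 + 2*u - 10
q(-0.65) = 3.65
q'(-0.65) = -10.03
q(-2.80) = 10.89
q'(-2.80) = 7.92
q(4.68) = 74.61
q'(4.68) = 65.07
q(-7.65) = -315.67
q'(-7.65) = 150.27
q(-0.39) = 0.99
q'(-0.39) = -10.32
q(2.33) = -8.22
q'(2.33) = 10.95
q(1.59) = -12.35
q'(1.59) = 0.76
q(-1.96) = 12.91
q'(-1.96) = -2.40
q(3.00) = 3.00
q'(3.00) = 23.00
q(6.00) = 189.00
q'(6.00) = 110.00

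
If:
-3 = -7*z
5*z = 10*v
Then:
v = 3/14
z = 3/7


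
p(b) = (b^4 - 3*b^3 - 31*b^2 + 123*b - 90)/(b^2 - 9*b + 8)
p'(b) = (9 - 2*b)*(b^4 - 3*b^3 - 31*b^2 + 123*b - 90)/(b^2 - 9*b + 8)^2 + (4*b^3 - 9*b^2 - 62*b + 123)/(b^2 - 9*b + 8) = 2*(b^3 - 13*b^2 + 16*b + 87)/(b^2 - 16*b + 64)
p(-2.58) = -13.67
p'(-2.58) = -1.04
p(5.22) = -1.97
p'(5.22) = -10.73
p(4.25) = 2.56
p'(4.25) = -0.43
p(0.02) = -11.20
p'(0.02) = 2.74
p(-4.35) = -9.18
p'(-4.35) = -4.08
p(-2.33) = -13.88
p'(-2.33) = -0.63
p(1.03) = -7.89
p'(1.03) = 3.74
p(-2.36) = -13.86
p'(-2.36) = -0.68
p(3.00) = 0.00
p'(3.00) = 3.60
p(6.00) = -18.00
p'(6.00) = -34.50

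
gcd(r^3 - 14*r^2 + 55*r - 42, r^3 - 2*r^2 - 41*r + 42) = r^2 - 8*r + 7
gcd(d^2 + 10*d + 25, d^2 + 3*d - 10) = d + 5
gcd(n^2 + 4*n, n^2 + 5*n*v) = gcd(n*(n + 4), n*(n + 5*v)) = n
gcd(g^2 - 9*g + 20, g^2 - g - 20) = g - 5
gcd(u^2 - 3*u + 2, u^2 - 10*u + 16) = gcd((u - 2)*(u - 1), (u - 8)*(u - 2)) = u - 2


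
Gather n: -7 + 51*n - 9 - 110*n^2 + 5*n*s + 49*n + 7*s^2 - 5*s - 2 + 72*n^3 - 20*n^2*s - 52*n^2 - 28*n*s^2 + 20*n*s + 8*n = 72*n^3 + n^2*(-20*s - 162) + n*(-28*s^2 + 25*s + 108) + 7*s^2 - 5*s - 18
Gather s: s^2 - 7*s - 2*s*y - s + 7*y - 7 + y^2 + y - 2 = s^2 + s*(-2*y - 8) + y^2 + 8*y - 9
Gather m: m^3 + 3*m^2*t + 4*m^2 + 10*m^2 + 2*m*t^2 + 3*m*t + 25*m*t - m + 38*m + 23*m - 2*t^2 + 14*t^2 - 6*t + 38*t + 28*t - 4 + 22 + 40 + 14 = m^3 + m^2*(3*t + 14) + m*(2*t^2 + 28*t + 60) + 12*t^2 + 60*t + 72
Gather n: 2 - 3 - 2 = -3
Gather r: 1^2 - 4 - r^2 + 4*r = -r^2 + 4*r - 3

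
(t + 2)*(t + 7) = t^2 + 9*t + 14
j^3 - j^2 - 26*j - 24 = (j - 6)*(j + 1)*(j + 4)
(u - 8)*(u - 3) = u^2 - 11*u + 24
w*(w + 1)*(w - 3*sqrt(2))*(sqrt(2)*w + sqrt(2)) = sqrt(2)*w^4 - 6*w^3 + 2*sqrt(2)*w^3 - 12*w^2 + sqrt(2)*w^2 - 6*w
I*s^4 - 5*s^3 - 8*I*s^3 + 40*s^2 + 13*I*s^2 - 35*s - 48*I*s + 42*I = (s - 7)*(s - I)*(s + 6*I)*(I*s - I)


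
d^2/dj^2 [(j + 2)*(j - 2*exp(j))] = -2*j*exp(j) - 8*exp(j) + 2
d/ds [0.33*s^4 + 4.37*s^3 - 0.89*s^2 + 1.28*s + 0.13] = 1.32*s^3 + 13.11*s^2 - 1.78*s + 1.28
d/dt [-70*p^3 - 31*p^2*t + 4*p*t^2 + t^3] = -31*p^2 + 8*p*t + 3*t^2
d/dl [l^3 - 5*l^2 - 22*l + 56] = 3*l^2 - 10*l - 22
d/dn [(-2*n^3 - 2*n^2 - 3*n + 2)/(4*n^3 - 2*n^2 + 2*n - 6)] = (6*n^4 + 8*n^3 + n^2 + 16*n + 7)/(2*(4*n^6 - 4*n^5 + 5*n^4 - 14*n^3 + 7*n^2 - 6*n + 9))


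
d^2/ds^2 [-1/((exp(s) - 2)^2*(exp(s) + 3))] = (-9*exp(3*s) - 25*exp(2*s) - 52*exp(s) - 24)*exp(s)/(exp(7*s) + exp(6*s) - 21*exp(5*s) - 5*exp(4*s) + 160*exp(3*s) - 72*exp(2*s) - 432*exp(s) + 432)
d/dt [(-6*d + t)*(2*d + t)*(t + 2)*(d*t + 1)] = -d*(2*d + t)*(6*d - t)*(t + 2) - (2*d + t)*(6*d - t)*(d*t + 1) + (2*d + t)*(t + 2)*(d*t + 1) - (6*d - t)*(t + 2)*(d*t + 1)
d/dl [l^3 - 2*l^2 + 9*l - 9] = 3*l^2 - 4*l + 9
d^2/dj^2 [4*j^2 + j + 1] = 8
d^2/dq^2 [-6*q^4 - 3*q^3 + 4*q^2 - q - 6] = -72*q^2 - 18*q + 8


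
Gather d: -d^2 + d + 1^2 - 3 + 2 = -d^2 + d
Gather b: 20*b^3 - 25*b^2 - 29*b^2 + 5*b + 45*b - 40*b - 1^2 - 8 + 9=20*b^3 - 54*b^2 + 10*b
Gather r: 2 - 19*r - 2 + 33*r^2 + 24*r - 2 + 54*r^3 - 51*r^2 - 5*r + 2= 54*r^3 - 18*r^2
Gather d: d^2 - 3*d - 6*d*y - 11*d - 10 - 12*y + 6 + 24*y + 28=d^2 + d*(-6*y - 14) + 12*y + 24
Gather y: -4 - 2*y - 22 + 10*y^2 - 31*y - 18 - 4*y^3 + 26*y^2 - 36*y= -4*y^3 + 36*y^2 - 69*y - 44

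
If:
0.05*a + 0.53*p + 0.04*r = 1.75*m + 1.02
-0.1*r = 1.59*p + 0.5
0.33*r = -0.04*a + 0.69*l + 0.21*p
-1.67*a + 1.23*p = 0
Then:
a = -0.0463224494407412*r - 0.231612247203706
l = 0.49471688288722*r + 0.0822800666100121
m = 0.00248602525407406*r - 0.684712730872487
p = -0.0628930817610063*r - 0.314465408805031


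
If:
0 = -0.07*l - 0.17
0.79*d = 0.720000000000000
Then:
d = 0.91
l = -2.43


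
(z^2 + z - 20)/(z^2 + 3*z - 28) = (z + 5)/(z + 7)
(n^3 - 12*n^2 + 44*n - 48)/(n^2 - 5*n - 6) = (n^2 - 6*n + 8)/(n + 1)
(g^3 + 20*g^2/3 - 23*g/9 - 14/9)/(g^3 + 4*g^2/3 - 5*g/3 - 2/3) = (g^2 + 19*g/3 - 14/3)/(g^2 + g - 2)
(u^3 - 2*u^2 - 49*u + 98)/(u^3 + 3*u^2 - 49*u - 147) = (u - 2)/(u + 3)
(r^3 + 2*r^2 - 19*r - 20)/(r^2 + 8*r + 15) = (r^2 - 3*r - 4)/(r + 3)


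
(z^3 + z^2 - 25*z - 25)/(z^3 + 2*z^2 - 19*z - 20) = (z - 5)/(z - 4)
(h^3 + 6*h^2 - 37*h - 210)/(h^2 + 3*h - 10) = (h^2 + h - 42)/(h - 2)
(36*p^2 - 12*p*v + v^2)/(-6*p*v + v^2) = (-6*p + v)/v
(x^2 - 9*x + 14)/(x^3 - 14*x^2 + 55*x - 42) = (x - 2)/(x^2 - 7*x + 6)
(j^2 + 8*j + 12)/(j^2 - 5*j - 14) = (j + 6)/(j - 7)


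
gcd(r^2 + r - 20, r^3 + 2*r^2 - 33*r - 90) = r + 5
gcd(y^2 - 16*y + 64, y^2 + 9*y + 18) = 1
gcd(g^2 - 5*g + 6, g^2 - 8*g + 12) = g - 2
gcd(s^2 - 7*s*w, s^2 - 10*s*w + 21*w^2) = s - 7*w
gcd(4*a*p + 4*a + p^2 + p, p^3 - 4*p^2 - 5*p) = p + 1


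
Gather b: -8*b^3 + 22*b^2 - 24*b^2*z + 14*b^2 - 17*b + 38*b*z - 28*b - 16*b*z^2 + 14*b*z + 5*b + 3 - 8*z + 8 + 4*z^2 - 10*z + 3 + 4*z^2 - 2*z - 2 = -8*b^3 + b^2*(36 - 24*z) + b*(-16*z^2 + 52*z - 40) + 8*z^2 - 20*z + 12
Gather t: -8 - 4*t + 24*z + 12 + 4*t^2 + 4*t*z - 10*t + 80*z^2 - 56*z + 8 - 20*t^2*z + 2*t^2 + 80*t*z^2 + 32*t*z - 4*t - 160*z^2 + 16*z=t^2*(6 - 20*z) + t*(80*z^2 + 36*z - 18) - 80*z^2 - 16*z + 12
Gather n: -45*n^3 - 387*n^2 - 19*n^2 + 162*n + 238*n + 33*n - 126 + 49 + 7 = -45*n^3 - 406*n^2 + 433*n - 70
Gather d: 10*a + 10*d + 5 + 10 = 10*a + 10*d + 15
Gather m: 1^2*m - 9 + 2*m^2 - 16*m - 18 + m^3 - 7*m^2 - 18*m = m^3 - 5*m^2 - 33*m - 27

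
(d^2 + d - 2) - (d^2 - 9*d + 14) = 10*d - 16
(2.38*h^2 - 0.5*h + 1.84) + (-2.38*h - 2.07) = 2.38*h^2 - 2.88*h - 0.23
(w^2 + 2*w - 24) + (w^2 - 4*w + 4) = 2*w^2 - 2*w - 20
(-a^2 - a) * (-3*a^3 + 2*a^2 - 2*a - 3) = 3*a^5 + a^4 + 5*a^2 + 3*a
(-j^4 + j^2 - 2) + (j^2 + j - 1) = -j^4 + 2*j^2 + j - 3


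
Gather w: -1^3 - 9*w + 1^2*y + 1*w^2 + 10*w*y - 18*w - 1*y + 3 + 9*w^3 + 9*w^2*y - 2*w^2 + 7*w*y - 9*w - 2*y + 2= 9*w^3 + w^2*(9*y - 1) + w*(17*y - 36) - 2*y + 4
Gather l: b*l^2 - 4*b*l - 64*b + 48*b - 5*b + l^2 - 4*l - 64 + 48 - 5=-21*b + l^2*(b + 1) + l*(-4*b - 4) - 21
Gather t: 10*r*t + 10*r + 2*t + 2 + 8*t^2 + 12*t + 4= 10*r + 8*t^2 + t*(10*r + 14) + 6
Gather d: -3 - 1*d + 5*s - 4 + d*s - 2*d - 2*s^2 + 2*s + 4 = d*(s - 3) - 2*s^2 + 7*s - 3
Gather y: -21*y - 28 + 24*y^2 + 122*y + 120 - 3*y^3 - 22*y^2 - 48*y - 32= -3*y^3 + 2*y^2 + 53*y + 60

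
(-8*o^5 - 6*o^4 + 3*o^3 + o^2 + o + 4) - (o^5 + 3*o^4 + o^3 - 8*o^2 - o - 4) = -9*o^5 - 9*o^4 + 2*o^3 + 9*o^2 + 2*o + 8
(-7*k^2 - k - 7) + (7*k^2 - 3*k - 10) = -4*k - 17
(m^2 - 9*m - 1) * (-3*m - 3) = -3*m^3 + 24*m^2 + 30*m + 3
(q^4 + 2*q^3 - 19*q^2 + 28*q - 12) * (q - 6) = q^5 - 4*q^4 - 31*q^3 + 142*q^2 - 180*q + 72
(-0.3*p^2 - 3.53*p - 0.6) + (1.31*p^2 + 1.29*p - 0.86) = 1.01*p^2 - 2.24*p - 1.46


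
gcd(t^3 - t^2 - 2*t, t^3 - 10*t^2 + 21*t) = t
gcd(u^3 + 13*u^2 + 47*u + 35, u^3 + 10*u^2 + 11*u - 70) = u^2 + 12*u + 35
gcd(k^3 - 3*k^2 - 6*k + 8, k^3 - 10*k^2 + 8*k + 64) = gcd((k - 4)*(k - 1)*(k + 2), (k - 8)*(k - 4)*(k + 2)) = k^2 - 2*k - 8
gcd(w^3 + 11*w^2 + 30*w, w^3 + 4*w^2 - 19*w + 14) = 1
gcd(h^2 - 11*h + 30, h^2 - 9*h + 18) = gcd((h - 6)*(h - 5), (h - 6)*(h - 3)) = h - 6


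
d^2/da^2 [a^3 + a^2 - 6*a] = 6*a + 2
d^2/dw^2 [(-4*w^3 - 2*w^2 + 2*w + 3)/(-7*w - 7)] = 2*(4*w^3 + 12*w^2 + 12*w + 1)/(7*(w^3 + 3*w^2 + 3*w + 1))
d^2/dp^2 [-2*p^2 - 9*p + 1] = -4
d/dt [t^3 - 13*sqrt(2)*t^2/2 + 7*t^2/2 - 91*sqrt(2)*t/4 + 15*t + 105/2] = 3*t^2 - 13*sqrt(2)*t + 7*t - 91*sqrt(2)/4 + 15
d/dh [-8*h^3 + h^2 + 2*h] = -24*h^2 + 2*h + 2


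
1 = 1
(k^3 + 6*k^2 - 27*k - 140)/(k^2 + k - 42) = (k^2 - k - 20)/(k - 6)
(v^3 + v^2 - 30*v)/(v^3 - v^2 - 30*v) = (-v^2 - v + 30)/(-v^2 + v + 30)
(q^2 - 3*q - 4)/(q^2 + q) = (q - 4)/q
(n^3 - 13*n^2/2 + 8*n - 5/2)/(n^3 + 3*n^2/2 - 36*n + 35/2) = (n - 1)/(n + 7)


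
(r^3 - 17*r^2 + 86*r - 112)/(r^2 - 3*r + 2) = (r^2 - 15*r + 56)/(r - 1)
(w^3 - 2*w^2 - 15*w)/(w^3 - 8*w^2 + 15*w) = (w + 3)/(w - 3)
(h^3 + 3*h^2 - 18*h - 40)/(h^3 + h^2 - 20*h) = (h + 2)/h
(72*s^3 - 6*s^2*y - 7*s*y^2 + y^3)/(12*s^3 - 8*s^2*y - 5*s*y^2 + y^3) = (-12*s^2 - s*y + y^2)/(-2*s^2 + s*y + y^2)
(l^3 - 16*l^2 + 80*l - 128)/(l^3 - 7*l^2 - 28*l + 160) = (l - 4)/(l + 5)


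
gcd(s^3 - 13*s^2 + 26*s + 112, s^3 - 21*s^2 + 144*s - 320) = s - 8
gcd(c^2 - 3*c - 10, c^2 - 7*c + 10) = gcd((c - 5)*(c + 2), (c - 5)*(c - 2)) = c - 5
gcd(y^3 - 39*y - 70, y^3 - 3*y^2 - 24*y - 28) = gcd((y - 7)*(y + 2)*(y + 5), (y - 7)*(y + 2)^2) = y^2 - 5*y - 14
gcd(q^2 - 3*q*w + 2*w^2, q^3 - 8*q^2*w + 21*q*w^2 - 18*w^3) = q - 2*w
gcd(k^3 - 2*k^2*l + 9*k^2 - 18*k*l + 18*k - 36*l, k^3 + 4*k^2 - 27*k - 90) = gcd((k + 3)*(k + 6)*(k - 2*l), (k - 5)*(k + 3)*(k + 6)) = k^2 + 9*k + 18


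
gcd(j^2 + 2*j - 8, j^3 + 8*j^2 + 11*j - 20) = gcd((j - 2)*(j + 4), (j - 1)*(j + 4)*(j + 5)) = j + 4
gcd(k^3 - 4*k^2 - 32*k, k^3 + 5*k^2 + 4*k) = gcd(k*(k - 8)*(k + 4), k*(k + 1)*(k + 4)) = k^2 + 4*k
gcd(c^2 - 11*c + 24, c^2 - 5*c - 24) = c - 8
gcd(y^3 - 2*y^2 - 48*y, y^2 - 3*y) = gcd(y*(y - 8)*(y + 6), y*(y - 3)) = y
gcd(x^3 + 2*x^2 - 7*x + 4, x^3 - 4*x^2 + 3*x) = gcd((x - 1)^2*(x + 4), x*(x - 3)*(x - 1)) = x - 1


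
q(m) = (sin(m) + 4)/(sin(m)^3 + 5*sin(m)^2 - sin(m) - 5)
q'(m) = (sin(m) + 4)*(-3*sin(m)^2*cos(m) - 10*sin(m)*cos(m) + cos(m))/(sin(m)^3 + 5*sin(m)^2 - sin(m) - 5)^2 + cos(m)/(sin(m)^3 + 5*sin(m)^2 - sin(m) - 5) = -(2*sin(m)^3 + 17*sin(m)^2 + 40*sin(m) + 1)/((sin(m) + 5)^2*cos(m)^3)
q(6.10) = -0.82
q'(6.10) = 0.26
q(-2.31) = -1.69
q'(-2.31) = -3.62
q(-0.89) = -1.93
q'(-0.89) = 4.67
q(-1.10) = -3.68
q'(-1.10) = 14.32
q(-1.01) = -2.68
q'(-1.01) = 8.44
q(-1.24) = -7.14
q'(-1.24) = 41.40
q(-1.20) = -5.74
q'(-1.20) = 29.38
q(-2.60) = -1.06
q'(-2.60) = -1.22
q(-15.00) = -1.33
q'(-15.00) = -2.21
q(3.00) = -0.82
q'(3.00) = 0.27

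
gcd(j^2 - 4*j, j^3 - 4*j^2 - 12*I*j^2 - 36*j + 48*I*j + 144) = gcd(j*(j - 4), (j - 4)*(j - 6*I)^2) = j - 4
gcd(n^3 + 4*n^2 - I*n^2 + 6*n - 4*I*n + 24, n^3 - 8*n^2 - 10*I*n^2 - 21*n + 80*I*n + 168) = n - 3*I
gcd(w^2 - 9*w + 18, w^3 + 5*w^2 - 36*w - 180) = w - 6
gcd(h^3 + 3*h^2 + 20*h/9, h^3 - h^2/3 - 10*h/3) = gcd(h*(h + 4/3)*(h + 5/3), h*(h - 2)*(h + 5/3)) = h^2 + 5*h/3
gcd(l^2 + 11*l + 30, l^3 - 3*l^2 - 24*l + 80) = l + 5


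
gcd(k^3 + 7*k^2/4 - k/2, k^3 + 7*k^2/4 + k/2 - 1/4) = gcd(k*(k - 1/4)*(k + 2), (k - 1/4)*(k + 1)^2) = k - 1/4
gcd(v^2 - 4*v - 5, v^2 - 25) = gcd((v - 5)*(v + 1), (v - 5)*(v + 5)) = v - 5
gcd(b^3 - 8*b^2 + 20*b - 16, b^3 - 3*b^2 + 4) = b^2 - 4*b + 4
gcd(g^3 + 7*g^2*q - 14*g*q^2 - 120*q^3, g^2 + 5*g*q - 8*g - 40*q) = g + 5*q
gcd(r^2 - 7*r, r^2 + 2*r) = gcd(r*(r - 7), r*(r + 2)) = r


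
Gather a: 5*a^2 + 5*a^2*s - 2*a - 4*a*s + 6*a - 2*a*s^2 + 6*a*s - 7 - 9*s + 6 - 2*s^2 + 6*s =a^2*(5*s + 5) + a*(-2*s^2 + 2*s + 4) - 2*s^2 - 3*s - 1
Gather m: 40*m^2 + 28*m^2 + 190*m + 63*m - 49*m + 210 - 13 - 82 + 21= 68*m^2 + 204*m + 136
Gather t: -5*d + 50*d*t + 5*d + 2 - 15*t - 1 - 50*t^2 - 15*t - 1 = -50*t^2 + t*(50*d - 30)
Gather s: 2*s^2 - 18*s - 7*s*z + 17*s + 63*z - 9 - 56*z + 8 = 2*s^2 + s*(-7*z - 1) + 7*z - 1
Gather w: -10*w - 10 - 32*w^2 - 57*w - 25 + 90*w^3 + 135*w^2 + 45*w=90*w^3 + 103*w^2 - 22*w - 35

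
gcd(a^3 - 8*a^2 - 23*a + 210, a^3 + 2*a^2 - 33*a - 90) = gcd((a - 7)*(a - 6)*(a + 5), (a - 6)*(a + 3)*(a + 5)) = a^2 - a - 30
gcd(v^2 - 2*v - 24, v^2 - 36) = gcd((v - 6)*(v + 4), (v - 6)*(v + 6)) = v - 6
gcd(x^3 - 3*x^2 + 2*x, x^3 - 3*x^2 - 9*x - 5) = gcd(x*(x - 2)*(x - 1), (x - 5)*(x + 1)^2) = 1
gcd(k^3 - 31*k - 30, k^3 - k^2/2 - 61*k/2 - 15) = k^2 - k - 30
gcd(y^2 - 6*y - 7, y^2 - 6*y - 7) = y^2 - 6*y - 7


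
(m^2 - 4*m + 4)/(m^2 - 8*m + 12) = (m - 2)/(m - 6)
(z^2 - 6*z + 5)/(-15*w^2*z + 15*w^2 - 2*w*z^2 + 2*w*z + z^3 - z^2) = (z - 5)/(-15*w^2 - 2*w*z + z^2)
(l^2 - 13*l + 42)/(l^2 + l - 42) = (l - 7)/(l + 7)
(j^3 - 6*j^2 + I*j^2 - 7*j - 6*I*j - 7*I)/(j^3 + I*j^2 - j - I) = (j - 7)/(j - 1)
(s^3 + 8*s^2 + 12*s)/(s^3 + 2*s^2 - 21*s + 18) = s*(s + 2)/(s^2 - 4*s + 3)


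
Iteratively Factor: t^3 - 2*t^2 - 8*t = (t - 4)*(t^2 + 2*t) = (t - 4)*(t + 2)*(t)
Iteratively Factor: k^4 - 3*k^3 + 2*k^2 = (k)*(k^3 - 3*k^2 + 2*k) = k*(k - 1)*(k^2 - 2*k) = k^2*(k - 1)*(k - 2)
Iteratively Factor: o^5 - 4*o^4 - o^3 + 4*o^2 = (o)*(o^4 - 4*o^3 - o^2 + 4*o) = o*(o + 1)*(o^3 - 5*o^2 + 4*o) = o*(o - 1)*(o + 1)*(o^2 - 4*o) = o^2*(o - 1)*(o + 1)*(o - 4)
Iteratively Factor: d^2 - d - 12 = (d - 4)*(d + 3)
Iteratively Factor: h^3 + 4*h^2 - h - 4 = (h + 4)*(h^2 - 1) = (h + 1)*(h + 4)*(h - 1)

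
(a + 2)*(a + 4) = a^2 + 6*a + 8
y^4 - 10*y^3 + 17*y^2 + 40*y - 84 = (y - 7)*(y - 3)*(y - 2)*(y + 2)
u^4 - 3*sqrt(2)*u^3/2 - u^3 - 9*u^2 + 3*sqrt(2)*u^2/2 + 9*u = u*(u - 1)*(u - 3*sqrt(2))*(u + 3*sqrt(2)/2)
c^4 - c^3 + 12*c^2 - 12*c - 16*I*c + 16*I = (c - 1)*(c - 2*I)^2*(c + 4*I)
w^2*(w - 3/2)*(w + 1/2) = w^4 - w^3 - 3*w^2/4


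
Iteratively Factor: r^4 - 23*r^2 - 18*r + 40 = (r - 1)*(r^3 + r^2 - 22*r - 40) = (r - 1)*(r + 2)*(r^2 - r - 20) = (r - 5)*(r - 1)*(r + 2)*(r + 4)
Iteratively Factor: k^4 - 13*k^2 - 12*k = (k + 1)*(k^3 - k^2 - 12*k) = (k + 1)*(k + 3)*(k^2 - 4*k) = k*(k + 1)*(k + 3)*(k - 4)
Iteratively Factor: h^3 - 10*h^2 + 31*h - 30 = (h - 3)*(h^2 - 7*h + 10) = (h - 5)*(h - 3)*(h - 2)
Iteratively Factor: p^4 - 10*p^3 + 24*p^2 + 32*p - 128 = (p + 2)*(p^3 - 12*p^2 + 48*p - 64) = (p - 4)*(p + 2)*(p^2 - 8*p + 16) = (p - 4)^2*(p + 2)*(p - 4)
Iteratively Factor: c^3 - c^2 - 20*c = (c - 5)*(c^2 + 4*c) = c*(c - 5)*(c + 4)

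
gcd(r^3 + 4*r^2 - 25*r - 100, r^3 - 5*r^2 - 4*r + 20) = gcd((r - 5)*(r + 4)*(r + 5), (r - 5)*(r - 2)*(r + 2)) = r - 5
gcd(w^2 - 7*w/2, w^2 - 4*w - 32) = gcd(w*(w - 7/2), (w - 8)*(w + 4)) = 1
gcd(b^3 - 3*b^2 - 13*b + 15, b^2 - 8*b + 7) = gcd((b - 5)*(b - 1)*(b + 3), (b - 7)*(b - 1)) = b - 1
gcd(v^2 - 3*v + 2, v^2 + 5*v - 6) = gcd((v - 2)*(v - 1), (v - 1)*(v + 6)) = v - 1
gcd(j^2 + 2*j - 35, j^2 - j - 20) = j - 5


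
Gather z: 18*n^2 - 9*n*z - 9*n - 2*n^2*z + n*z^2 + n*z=18*n^2 + n*z^2 - 9*n + z*(-2*n^2 - 8*n)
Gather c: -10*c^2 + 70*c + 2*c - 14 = -10*c^2 + 72*c - 14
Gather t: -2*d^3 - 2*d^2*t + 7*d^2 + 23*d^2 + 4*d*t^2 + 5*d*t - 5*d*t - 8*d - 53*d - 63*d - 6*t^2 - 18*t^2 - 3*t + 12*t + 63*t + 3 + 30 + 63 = -2*d^3 + 30*d^2 - 124*d + t^2*(4*d - 24) + t*(72 - 2*d^2) + 96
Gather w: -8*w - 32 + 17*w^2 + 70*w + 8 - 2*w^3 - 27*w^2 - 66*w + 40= -2*w^3 - 10*w^2 - 4*w + 16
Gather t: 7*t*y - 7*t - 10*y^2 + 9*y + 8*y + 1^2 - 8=t*(7*y - 7) - 10*y^2 + 17*y - 7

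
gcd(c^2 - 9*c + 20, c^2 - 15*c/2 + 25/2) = c - 5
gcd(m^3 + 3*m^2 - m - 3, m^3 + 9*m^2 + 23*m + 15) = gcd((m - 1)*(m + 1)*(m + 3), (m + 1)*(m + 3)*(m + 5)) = m^2 + 4*m + 3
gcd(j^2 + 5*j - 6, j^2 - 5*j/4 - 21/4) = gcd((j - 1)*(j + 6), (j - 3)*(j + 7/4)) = 1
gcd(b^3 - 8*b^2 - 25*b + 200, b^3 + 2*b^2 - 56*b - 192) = b - 8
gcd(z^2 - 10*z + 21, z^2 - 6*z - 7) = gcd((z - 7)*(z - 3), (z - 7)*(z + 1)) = z - 7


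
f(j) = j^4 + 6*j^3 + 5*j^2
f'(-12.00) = -4440.00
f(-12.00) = 11088.00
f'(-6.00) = -276.00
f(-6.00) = 180.00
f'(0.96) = 29.73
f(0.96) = 10.77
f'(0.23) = 3.30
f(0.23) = 0.34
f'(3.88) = 543.42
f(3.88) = 652.37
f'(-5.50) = -176.00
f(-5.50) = 68.06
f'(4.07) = 608.54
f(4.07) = 761.74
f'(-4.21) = -21.54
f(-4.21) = -44.95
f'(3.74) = 498.43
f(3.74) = 579.47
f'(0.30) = 4.73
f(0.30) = 0.62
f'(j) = 4*j^3 + 18*j^2 + 10*j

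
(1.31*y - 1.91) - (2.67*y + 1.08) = -1.36*y - 2.99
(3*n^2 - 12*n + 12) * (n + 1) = 3*n^3 - 9*n^2 + 12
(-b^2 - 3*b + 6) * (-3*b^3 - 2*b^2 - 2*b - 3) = 3*b^5 + 11*b^4 - 10*b^3 - 3*b^2 - 3*b - 18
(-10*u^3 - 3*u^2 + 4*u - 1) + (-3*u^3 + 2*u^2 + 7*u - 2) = -13*u^3 - u^2 + 11*u - 3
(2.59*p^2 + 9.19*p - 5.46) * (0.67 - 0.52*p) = -1.3468*p^3 - 3.0435*p^2 + 8.9965*p - 3.6582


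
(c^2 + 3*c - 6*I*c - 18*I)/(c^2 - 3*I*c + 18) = (c + 3)/(c + 3*I)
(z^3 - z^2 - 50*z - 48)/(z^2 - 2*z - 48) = z + 1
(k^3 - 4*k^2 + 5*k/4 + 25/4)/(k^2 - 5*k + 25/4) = k + 1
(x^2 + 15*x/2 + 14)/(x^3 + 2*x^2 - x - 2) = (x^2 + 15*x/2 + 14)/(x^3 + 2*x^2 - x - 2)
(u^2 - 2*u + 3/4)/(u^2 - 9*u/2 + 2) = (u - 3/2)/(u - 4)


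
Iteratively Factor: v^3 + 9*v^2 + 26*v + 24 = (v + 3)*(v^2 + 6*v + 8) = (v + 3)*(v + 4)*(v + 2)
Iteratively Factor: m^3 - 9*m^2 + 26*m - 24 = (m - 2)*(m^2 - 7*m + 12) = (m - 4)*(m - 2)*(m - 3)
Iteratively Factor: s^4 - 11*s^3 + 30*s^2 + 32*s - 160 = (s + 2)*(s^3 - 13*s^2 + 56*s - 80) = (s - 5)*(s + 2)*(s^2 - 8*s + 16) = (s - 5)*(s - 4)*(s + 2)*(s - 4)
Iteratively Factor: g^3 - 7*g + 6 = (g - 2)*(g^2 + 2*g - 3) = (g - 2)*(g - 1)*(g + 3)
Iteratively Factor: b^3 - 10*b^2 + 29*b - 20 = (b - 4)*(b^2 - 6*b + 5) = (b - 4)*(b - 1)*(b - 5)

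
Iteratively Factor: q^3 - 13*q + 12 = (q + 4)*(q^2 - 4*q + 3) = (q - 3)*(q + 4)*(q - 1)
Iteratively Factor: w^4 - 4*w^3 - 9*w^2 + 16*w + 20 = (w - 2)*(w^3 - 2*w^2 - 13*w - 10) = (w - 2)*(w + 2)*(w^2 - 4*w - 5) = (w - 5)*(w - 2)*(w + 2)*(w + 1)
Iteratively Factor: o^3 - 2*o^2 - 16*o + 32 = (o - 4)*(o^2 + 2*o - 8) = (o - 4)*(o + 4)*(o - 2)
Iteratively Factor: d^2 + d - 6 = (d + 3)*(d - 2)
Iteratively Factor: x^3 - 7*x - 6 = (x - 3)*(x^2 + 3*x + 2) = (x - 3)*(x + 1)*(x + 2)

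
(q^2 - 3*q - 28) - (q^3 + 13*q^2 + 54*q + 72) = -q^3 - 12*q^2 - 57*q - 100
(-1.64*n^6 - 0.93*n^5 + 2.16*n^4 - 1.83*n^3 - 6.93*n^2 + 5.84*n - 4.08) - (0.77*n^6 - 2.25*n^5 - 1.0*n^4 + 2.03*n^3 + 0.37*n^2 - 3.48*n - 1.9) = -2.41*n^6 + 1.32*n^5 + 3.16*n^4 - 3.86*n^3 - 7.3*n^2 + 9.32*n - 2.18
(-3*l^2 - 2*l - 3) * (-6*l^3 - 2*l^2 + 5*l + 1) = 18*l^5 + 18*l^4 + 7*l^3 - 7*l^2 - 17*l - 3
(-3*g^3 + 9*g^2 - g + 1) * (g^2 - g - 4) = -3*g^5 + 12*g^4 + 2*g^3 - 34*g^2 + 3*g - 4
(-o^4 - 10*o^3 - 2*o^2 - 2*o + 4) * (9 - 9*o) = 9*o^5 + 81*o^4 - 72*o^3 - 54*o + 36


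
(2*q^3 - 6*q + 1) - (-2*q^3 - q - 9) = 4*q^3 - 5*q + 10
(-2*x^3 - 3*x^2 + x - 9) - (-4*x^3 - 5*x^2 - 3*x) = 2*x^3 + 2*x^2 + 4*x - 9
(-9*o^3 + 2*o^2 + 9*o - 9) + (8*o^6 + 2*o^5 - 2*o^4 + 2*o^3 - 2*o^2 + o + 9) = 8*o^6 + 2*o^5 - 2*o^4 - 7*o^3 + 10*o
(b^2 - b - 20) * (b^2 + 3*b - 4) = b^4 + 2*b^3 - 27*b^2 - 56*b + 80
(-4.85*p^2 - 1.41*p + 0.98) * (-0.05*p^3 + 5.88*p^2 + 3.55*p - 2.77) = 0.2425*p^5 - 28.4475*p^4 - 25.5573*p^3 + 14.1914*p^2 + 7.3847*p - 2.7146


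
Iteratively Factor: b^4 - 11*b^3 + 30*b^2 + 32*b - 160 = (b - 5)*(b^3 - 6*b^2 + 32) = (b - 5)*(b - 4)*(b^2 - 2*b - 8) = (b - 5)*(b - 4)^2*(b + 2)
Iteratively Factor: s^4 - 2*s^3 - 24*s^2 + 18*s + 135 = (s + 3)*(s^3 - 5*s^2 - 9*s + 45) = (s - 5)*(s + 3)*(s^2 - 9) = (s - 5)*(s + 3)^2*(s - 3)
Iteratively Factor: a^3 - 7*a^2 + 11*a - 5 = (a - 1)*(a^2 - 6*a + 5) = (a - 5)*(a - 1)*(a - 1)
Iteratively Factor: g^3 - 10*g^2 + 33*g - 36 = (g - 3)*(g^2 - 7*g + 12) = (g - 4)*(g - 3)*(g - 3)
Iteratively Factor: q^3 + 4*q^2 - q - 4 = (q + 4)*(q^2 - 1) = (q + 1)*(q + 4)*(q - 1)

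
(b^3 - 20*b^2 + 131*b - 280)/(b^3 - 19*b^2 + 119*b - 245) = (b - 8)/(b - 7)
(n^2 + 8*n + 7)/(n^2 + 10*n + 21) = (n + 1)/(n + 3)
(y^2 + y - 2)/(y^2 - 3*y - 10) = (y - 1)/(y - 5)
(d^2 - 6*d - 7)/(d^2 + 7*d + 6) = (d - 7)/(d + 6)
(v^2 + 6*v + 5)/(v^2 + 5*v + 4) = (v + 5)/(v + 4)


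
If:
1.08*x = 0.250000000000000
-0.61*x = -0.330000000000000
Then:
No Solution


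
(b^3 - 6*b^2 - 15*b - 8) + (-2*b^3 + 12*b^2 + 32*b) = -b^3 + 6*b^2 + 17*b - 8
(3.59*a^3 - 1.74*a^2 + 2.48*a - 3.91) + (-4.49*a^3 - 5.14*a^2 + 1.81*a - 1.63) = -0.9*a^3 - 6.88*a^2 + 4.29*a - 5.54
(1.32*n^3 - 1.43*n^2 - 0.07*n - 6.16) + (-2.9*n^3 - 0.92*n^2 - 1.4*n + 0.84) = -1.58*n^3 - 2.35*n^2 - 1.47*n - 5.32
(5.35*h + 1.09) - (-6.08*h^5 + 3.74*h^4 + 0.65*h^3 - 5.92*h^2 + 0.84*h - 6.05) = 6.08*h^5 - 3.74*h^4 - 0.65*h^3 + 5.92*h^2 + 4.51*h + 7.14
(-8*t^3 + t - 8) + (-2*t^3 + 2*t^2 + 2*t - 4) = -10*t^3 + 2*t^2 + 3*t - 12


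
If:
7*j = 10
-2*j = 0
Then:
No Solution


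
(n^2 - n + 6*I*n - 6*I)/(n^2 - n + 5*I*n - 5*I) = (n + 6*I)/(n + 5*I)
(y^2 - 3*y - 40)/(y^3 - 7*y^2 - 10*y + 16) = (y + 5)/(y^2 + y - 2)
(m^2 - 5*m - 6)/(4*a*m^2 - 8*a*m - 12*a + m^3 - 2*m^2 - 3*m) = (m - 6)/(4*a*m - 12*a + m^2 - 3*m)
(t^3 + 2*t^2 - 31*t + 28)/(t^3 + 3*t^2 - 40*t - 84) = (t^2 - 5*t + 4)/(t^2 - 4*t - 12)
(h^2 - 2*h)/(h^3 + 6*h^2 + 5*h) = (h - 2)/(h^2 + 6*h + 5)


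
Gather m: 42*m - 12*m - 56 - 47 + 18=30*m - 85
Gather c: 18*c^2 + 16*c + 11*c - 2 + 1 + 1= 18*c^2 + 27*c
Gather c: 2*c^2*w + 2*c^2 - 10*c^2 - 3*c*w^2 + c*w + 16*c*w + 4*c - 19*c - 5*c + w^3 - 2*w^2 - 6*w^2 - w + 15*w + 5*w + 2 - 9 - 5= c^2*(2*w - 8) + c*(-3*w^2 + 17*w - 20) + w^3 - 8*w^2 + 19*w - 12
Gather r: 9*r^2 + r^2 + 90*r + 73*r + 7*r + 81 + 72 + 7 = 10*r^2 + 170*r + 160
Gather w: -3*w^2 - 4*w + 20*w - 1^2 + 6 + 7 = -3*w^2 + 16*w + 12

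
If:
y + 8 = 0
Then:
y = -8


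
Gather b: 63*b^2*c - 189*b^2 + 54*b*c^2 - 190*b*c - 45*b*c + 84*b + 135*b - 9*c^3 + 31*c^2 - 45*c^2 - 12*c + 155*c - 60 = b^2*(63*c - 189) + b*(54*c^2 - 235*c + 219) - 9*c^3 - 14*c^2 + 143*c - 60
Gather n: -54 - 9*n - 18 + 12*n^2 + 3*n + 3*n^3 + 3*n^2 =3*n^3 + 15*n^2 - 6*n - 72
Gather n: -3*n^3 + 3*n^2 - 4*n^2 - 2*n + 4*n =-3*n^3 - n^2 + 2*n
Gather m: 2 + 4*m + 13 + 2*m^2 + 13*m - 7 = 2*m^2 + 17*m + 8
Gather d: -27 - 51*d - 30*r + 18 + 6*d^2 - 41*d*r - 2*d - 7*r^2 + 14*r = 6*d^2 + d*(-41*r - 53) - 7*r^2 - 16*r - 9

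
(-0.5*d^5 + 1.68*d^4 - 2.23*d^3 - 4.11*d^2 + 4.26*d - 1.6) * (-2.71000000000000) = 1.355*d^5 - 4.5528*d^4 + 6.0433*d^3 + 11.1381*d^2 - 11.5446*d + 4.336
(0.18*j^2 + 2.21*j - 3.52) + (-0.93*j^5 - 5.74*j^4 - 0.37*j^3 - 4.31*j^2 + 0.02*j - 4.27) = -0.93*j^5 - 5.74*j^4 - 0.37*j^3 - 4.13*j^2 + 2.23*j - 7.79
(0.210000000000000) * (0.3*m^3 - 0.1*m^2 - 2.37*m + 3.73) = 0.063*m^3 - 0.021*m^2 - 0.4977*m + 0.7833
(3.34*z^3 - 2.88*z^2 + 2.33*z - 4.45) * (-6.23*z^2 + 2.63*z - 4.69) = -20.8082*z^5 + 26.7266*z^4 - 37.7549*z^3 + 47.3586*z^2 - 22.6312*z + 20.8705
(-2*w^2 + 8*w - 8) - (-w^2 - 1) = -w^2 + 8*w - 7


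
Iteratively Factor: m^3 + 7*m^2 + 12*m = (m + 4)*(m^2 + 3*m) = m*(m + 4)*(m + 3)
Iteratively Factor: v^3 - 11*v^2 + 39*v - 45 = (v - 3)*(v^2 - 8*v + 15) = (v - 3)^2*(v - 5)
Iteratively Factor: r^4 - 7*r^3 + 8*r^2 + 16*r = (r)*(r^3 - 7*r^2 + 8*r + 16) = r*(r - 4)*(r^2 - 3*r - 4) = r*(r - 4)*(r + 1)*(r - 4)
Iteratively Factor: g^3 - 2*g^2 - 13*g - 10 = (g - 5)*(g^2 + 3*g + 2) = (g - 5)*(g + 1)*(g + 2)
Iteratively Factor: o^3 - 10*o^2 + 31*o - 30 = (o - 5)*(o^2 - 5*o + 6) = (o - 5)*(o - 3)*(o - 2)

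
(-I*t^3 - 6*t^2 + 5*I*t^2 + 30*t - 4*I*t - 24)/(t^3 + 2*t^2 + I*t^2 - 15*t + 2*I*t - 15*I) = (-I*t^3 + t^2*(-6 + 5*I) + t*(30 - 4*I) - 24)/(t^3 + t^2*(2 + I) + t*(-15 + 2*I) - 15*I)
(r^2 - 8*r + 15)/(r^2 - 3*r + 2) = (r^2 - 8*r + 15)/(r^2 - 3*r + 2)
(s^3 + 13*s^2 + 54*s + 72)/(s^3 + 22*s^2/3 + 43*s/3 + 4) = 3*(s + 6)/(3*s + 1)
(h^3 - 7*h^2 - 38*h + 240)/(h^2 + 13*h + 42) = (h^2 - 13*h + 40)/(h + 7)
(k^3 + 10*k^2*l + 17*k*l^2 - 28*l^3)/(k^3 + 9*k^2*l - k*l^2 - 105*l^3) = (k^2 + 3*k*l - 4*l^2)/(k^2 + 2*k*l - 15*l^2)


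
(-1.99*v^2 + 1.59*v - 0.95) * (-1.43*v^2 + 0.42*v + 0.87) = 2.8457*v^4 - 3.1095*v^3 + 0.295*v^2 + 0.9843*v - 0.8265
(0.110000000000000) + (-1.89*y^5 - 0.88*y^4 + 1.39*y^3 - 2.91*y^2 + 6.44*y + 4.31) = -1.89*y^5 - 0.88*y^4 + 1.39*y^3 - 2.91*y^2 + 6.44*y + 4.42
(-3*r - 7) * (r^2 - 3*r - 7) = -3*r^3 + 2*r^2 + 42*r + 49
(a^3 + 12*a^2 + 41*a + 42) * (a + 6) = a^4 + 18*a^3 + 113*a^2 + 288*a + 252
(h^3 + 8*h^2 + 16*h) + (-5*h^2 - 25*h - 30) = h^3 + 3*h^2 - 9*h - 30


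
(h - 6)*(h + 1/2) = h^2 - 11*h/2 - 3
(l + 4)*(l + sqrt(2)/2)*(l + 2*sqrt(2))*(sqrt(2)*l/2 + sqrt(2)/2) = sqrt(2)*l^4/2 + 5*l^3/2 + 5*sqrt(2)*l^3/2 + 3*sqrt(2)*l^2 + 25*l^2/2 + 5*sqrt(2)*l + 10*l + 4*sqrt(2)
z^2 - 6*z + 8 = (z - 4)*(z - 2)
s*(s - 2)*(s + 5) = s^3 + 3*s^2 - 10*s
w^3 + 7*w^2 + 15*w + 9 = (w + 1)*(w + 3)^2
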